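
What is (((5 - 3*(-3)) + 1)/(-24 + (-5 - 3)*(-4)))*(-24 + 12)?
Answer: -45/2 ≈ -22.500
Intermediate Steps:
(((5 - 3*(-3)) + 1)/(-24 + (-5 - 3)*(-4)))*(-24 + 12) = (((5 + 9) + 1)/(-24 - 8*(-4)))*(-12) = ((14 + 1)/(-24 + 32))*(-12) = (15/8)*(-12) = -45/2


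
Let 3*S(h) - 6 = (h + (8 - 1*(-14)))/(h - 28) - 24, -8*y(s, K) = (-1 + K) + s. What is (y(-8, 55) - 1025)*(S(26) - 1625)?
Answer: 6757597/4 ≈ 1.6894e+6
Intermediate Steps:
y(s, K) = ⅛ - K/8 - s/8 (y(s, K) = -((-1 + K) + s)/8 = -(-1 + K + s)/8 = ⅛ - K/8 - s/8)
S(h) = -6 + (22 + h)/(3*(-28 + h)) (S(h) = 2 + ((h + (8 - 1*(-14)))/(h - 28) - 24)/3 = 2 + ((h + (8 + 14))/(-28 + h) - 24)/3 = 2 + ((h + 22)/(-28 + h) - 24)/3 = 2 + ((22 + h)/(-28 + h) - 24)/3 = 2 + (-24 + (22 + h)/(-28 + h))/3 = 2 + (-8 + (22 + h)/(3*(-28 + h))) = -6 + (22 + h)/(3*(-28 + h)))
(y(-8, 55) - 1025)*(S(26) - 1625) = ((⅛ - ⅛*55 - ⅛*(-8)) - 1025)*((526 - 17*26)/(3*(-28 + 26)) - 1625) = ((⅛ - 55/8 + 1) - 1025)*((⅓)*(526 - 442)/(-2) - 1625) = (-23/4 - 1025)*((⅓)*(-½)*84 - 1625) = -4123*(-14 - 1625)/4 = -4123/4*(-1639) = 6757597/4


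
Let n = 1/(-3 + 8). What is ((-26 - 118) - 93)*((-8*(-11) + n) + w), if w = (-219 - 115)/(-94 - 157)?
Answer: -26629557/1255 ≈ -21219.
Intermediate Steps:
n = 1/5 ≈ 0.20000
w = 334/251 (w = -334/(-251) = -334*(-1/251) = 334/251 ≈ 1.3307)
((-26 - 118) - 93)*((-8*(-11) + n) + w) = ((-26 - 118) - 93)*((-8*(-11) + 1/5) + 334/251) = (-144 - 93)*((88 + 1/5) + 334/251) = -237*(441/5 + 334/251) = -237*112361/1255 = -26629557/1255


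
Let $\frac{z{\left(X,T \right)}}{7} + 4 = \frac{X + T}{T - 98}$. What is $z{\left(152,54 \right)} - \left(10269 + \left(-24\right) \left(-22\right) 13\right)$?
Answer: $- \frac{378263}{22} \approx -17194.0$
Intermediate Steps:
$z{\left(X,T \right)} = -28 + \frac{7 \left(T + X\right)}{-98 + T}$ ($z{\left(X,T \right)} = -28 + 7 \frac{X + T}{T - 98} = -28 + 7 \frac{T + X}{-98 + T} = -28 + \frac{7 \left(T + X\right)}{-98 + T}$)
$z{\left(152,54 \right)} - \left(10269 + \left(-24\right) \left(-22\right) 13\right) = \frac{7 \left(392 + 152 - 162\right)}{-98 + 54} - \left(10269 + \left(-24\right) \left(-22\right) 13\right) = \frac{7 \left(392 + 152 - 162\right)}{-44} - \left(10269 + 528 \cdot 13\right) = 7 \left(- \frac{1}{44}\right) 382 - 17133 = - \frac{1337}{22} - 17133 = - \frac{378263}{22}$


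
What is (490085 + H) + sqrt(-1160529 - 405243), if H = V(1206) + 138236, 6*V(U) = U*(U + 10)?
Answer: 872737 + 2*I*sqrt(391443) ≈ 8.7274e+5 + 1251.3*I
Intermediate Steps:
V(U) = U*(10 + U)/6 (V(U) = (U*(U + 10))/6 = (U*(10 + U))/6 = U*(10 + U)/6)
H = 382652 (H = (1/6)*1206*(10 + 1206) + 138236 = (1/6)*1206*1216 + 138236 = 244416 + 138236 = 382652)
(490085 + H) + sqrt(-1160529 - 405243) = (490085 + 382652) + sqrt(-1160529 - 405243) = 872737 + sqrt(-1565772) = 872737 + 2*I*sqrt(391443)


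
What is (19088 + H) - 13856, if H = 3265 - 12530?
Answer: -4033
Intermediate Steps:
H = -9265
(19088 + H) - 13856 = (19088 - 9265) - 13856 = 9823 - 13856 = -4033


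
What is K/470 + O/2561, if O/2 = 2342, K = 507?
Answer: 3499907/1203670 ≈ 2.9077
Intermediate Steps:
O = 4684 (O = 2*2342 = 4684)
K/470 + O/2561 = 507/470 + 4684/2561 = 3499907/1203670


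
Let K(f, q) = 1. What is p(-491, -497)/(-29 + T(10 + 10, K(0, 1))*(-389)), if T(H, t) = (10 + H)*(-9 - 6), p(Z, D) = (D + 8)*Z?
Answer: 240099/175021 ≈ 1.3718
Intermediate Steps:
p(Z, D) = Z*(8 + D) (p(Z, D) = (8 + D)*Z = Z*(8 + D))
T(H, t) = -150 - 15*H (T(H, t) = (10 + H)*(-15) = -150 - 15*H)
p(-491, -497)/(-29 + T(10 + 10, K(0, 1))*(-389)) = (-491*(8 - 497))/(-29 + (-150 - 15*(10 + 10))*(-389)) = (-491*(-489))/(-29 + (-150 - 15*20)*(-389)) = 240099/(-29 + (-150 - 300)*(-389)) = 240099/(-29 - 450*(-389)) = 240099/(-29 + 175050) = 240099/175021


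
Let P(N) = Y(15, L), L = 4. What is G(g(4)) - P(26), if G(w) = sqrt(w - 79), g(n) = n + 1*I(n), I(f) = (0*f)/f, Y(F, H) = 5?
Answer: -5 + 5*I*sqrt(3) ≈ -5.0 + 8.6602*I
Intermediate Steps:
P(N) = 5
I(f) = 0 (I(f) = 0/f = 0)
g(n) = n (g(n) = n + 1*0 = n + 0 = n)
G(w) = sqrt(-79 + w)
G(g(4)) - P(26) = sqrt(-79 + 4) - 1*5 = sqrt(-75) - 5 = 5*I*sqrt(3) - 5 = -5 + 5*I*sqrt(3)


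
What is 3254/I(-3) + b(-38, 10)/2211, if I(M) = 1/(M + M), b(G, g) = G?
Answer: -43167602/2211 ≈ -19524.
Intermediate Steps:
I(M) = 1/(2*M)
3254/I(-3) + b(-38, 10)/2211 = 3254/(((½)/(-3))) - 38/2211 = 3254/(((½)*(-⅓))) - 38*1/2211 = 3254/(-⅙) - 38/2211 = 3254*(-6) - 38/2211 = -19524 - 38/2211 = -43167602/2211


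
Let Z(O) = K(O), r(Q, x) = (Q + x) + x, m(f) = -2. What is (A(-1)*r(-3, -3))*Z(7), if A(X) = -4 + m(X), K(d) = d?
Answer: 378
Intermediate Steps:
r(Q, x) = Q + 2*x
Z(O) = O
A(X) = -6 (A(X) = -4 - 2 = -6)
(A(-1)*r(-3, -3))*Z(7) = -6*(-3 + 2*(-3))*7 = -6*(-3 - 6)*7 = -6*(-9)*7 = 54*7 = 378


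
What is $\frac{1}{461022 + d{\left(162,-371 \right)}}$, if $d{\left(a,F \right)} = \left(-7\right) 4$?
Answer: $\frac{1}{460994} \approx 2.1692 \cdot 10^{-6}$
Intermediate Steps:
$d{\left(a,F \right)} = -28$
$\frac{1}{461022 + d{\left(162,-371 \right)}} = \frac{1}{461022 - 28} = \frac{1}{460994}$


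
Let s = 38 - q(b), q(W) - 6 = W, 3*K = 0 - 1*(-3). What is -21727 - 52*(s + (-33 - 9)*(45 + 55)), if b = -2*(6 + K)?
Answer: 194281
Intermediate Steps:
K = 1 (K = (0 - 1*(-3))/3 = (0 + 3)/3 = (⅓)*3 = 1)
b = -14 (b = -2*(6 + 1) = -2*7 = -14)
q(W) = 6 + W
s = 46 (s = 38 - (6 - 14) = 38 - 1*(-8) = 38 + 8 = 46)
-21727 - 52*(s + (-33 - 9)*(45 + 55)) = -21727 - 52*(46 + (-33 - 9)*(45 + 55)) = -21727 - 52*(46 - 42*100) = -21727 - 52*(46 - 4200) = -21727 - 52*(-4154) = -21727 + 216008 = 194281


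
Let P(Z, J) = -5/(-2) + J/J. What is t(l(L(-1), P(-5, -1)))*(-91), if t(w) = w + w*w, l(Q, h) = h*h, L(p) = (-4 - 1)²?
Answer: -236327/16 ≈ -14770.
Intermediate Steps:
L(p) = 25 (L(p) = (-5)² = 25)
P(Z, J) = 7/2 (P(Z, J) = -5*(-½) + 1 = 5/2 + 1 = 7/2)
l(Q, h) = h²
t(w) = w + w²
t(l(L(-1), P(-5, -1)))*(-91) = ((7/2)²*(1 + (7/2)²))*(-91) = (49*(1 + 49/4)/4)*(-91) = ((49/4)*(53/4))*(-91) = (2597/16)*(-91) = -236327/16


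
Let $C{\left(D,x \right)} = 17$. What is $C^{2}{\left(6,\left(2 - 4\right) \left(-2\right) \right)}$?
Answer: $289$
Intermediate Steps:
$C^{2}{\left(6,\left(2 - 4\right) \left(-2\right) \right)} = 17^{2} = 289$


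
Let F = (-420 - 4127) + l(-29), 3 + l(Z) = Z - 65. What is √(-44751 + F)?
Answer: I*√49395 ≈ 222.25*I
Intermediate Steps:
l(Z) = -68 + Z (l(Z) = -3 + (Z - 65) = -3 + (-65 + Z) = -68 + Z)
F = -4644 (F = (-420 - 4127) + (-68 - 29) = -4547 - 97 = -4644)
√(-44751 + F) = √(-44751 - 4644) = √(-49395) = I*√49395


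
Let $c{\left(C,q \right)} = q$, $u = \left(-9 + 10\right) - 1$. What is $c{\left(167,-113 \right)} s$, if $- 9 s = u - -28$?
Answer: $\frac{3164}{9} \approx 351.56$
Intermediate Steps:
$u = 0$ ($u = 1 - 1 = 0$)
$s = - \frac{28}{9}$ ($s = - \frac{0 - -28}{9} = - \frac{0 + 28}{9} = \left(- \frac{1}{9}\right) 28 = - \frac{28}{9} \approx -3.1111$)
$c{\left(167,-113 \right)} s = \left(-113\right) \left(- \frac{28}{9}\right) = \frac{3164}{9}$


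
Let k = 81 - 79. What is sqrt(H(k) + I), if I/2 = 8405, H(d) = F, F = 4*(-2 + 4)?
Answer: sqrt(16818) ≈ 129.68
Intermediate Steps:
k = 2
F = 8 (F = 4*2 = 8)
H(d) = 8
I = 16810 (I = 2*8405 = 16810)
sqrt(H(k) + I) = sqrt(8 + 16810) = sqrt(16818)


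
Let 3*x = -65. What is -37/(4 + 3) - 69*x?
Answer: 10428/7 ≈ 1489.7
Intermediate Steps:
x = -65/3 (x = (⅓)*(-65) = -65/3 ≈ -21.667)
-37/(4 + 3) - 69*x = -37/(4 + 3) - 69*(-65/3) = -37/7 + 1495 = 10428/7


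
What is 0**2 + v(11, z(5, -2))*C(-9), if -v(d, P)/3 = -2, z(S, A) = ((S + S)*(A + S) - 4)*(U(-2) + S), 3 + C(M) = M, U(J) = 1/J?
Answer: -72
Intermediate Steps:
C(M) = -3 + M
z(S, A) = (-4 + 2*S*(A + S))*(-1/2 + S) (z(S, A) = ((S + S)*(A + S) - 4)*(1/(-2) + S) = ((2*S)*(A + S) - 4)*(-1/2 + S) = (2*S*(A + S) - 4)*(-1/2 + S) = (-4 + 2*S*(A + S))*(-1/2 + S))
v(d, P) = 6 (v(d, P) = -3*(-2) = 6)
0**2 + v(11, z(5, -2))*C(-9) = 0**2 + 6*(-3 - 9) = 0 + 6*(-12) = 0 - 72 = -72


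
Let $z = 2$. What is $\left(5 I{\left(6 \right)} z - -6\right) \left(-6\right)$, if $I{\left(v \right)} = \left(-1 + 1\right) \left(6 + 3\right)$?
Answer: $-36$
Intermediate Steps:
$I{\left(v \right)} = 0$ ($I{\left(v \right)} = 0 \cdot 9 = 0$)
$\left(5 I{\left(6 \right)} z - -6\right) \left(-6\right) = \left(5 \cdot 0 \cdot 2 - -6\right) \left(-6\right) = \left(0 \cdot 2 + 6\right) \left(-6\right) = \left(0 + 6\right) \left(-6\right) = 6 \left(-6\right) = -36$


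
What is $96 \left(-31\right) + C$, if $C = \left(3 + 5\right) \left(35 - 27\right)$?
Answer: $-2912$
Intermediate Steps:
$C = 64$ ($C = 8 \cdot 8 = 64$)
$96 \left(-31\right) + C = 96 \left(-31\right) + 64 = -2976 + 64 = -2912$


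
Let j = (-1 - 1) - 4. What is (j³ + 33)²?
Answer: 33489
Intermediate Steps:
j = -6 (j = -2 - 4 = -6)
(j³ + 33)² = ((-6)³ + 33)² = (-216 + 33)² = (-183)² = 33489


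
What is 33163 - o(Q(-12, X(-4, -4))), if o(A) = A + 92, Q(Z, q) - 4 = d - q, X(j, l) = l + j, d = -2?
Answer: 33061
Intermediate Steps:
X(j, l) = j + l
Q(Z, q) = 2 - q (Q(Z, q) = 4 + (-2 - q) = 2 - q)
o(A) = 92 + A
33163 - o(Q(-12, X(-4, -4))) = 33163 - (92 + (2 - (-4 - 4))) = 33163 - (92 + (2 - 1*(-8))) = 33163 - (92 + (2 + 8)) = 33163 - (92 + 10) = 33163 - 1*102 = 33163 - 102 = 33061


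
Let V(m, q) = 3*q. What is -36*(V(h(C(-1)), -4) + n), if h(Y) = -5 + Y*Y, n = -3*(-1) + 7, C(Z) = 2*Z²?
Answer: 72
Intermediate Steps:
n = 10 (n = 3 + 7 = 10)
h(Y) = -5 + Y²
-36*(V(h(C(-1)), -4) + n) = -36*(3*(-4) + 10) = -36*(-12 + 10) = -36*(-2) = 72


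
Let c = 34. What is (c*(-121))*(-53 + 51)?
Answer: 8228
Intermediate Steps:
(c*(-121))*(-53 + 51) = (34*(-121))*(-53 + 51) = -4114*(-2) = 8228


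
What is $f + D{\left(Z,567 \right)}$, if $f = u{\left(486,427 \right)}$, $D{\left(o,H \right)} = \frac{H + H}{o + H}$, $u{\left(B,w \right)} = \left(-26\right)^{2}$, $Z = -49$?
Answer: $\frac{25093}{37} \approx 678.19$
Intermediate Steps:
$u{\left(B,w \right)} = 676$
$D{\left(o,H \right)} = \frac{2 H}{H + o}$
$f = 676$
$f + D{\left(Z,567 \right)} = 676 + 2 \cdot 567 \frac{1}{567 - 49} = 676 + 2 \cdot 567 \cdot \frac{1}{518} = 676 + \frac{81}{37} = \frac{25093}{37}$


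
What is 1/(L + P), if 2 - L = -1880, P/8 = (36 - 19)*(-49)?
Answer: -1/4782 ≈ -0.00020912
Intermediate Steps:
P = -6664 (P = 8*((36 - 19)*(-49)) = 8*(17*(-49)) = 8*(-833) = -6664)
L = 1882 (L = 2 - 1*(-1880) = 2 + 1880 = 1882)
1/(L + P) = 1/(1882 - 6664) = 1/(-4782) = -1/4782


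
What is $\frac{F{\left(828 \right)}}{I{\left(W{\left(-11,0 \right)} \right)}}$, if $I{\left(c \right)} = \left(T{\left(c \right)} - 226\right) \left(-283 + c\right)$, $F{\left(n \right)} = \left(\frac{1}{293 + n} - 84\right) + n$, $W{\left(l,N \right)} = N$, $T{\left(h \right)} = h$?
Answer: $\frac{834025}{71696918} \approx 0.011633$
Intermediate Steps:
$F{\left(n \right)} = -84 + n + \frac{1}{293 + n}$ ($F{\left(n \right)} = \left(-84 + \frac{1}{293 + n}\right) + n = -84 + n + \frac{1}{293 + n}$)
$I{\left(c \right)} = \left(-283 + c\right) \left(-226 + c\right)$ ($I{\left(c \right)} = \left(c - 226\right) \left(-283 + c\right) = \left(-226 + c\right) \left(-283 + c\right) = \left(-283 + c\right) \left(-226 + c\right)$)
$\frac{F{\left(828 \right)}}{I{\left(W{\left(-11,0 \right)} \right)}} = \frac{\frac{1}{293 + 828} \left(-24611 + 828^{2} + 209 \cdot 828\right)}{63958 + 0^{2} - 0} = \frac{\frac{1}{1121} \left(-24611 + 685584 + 173052\right)}{63958 + 0 + 0} = \frac{\frac{1}{1121} \cdot 834025}{63958} = \frac{834025}{1121} \cdot \frac{1}{63958} = \frac{834025}{71696918}$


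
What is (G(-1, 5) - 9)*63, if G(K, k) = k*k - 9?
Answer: 441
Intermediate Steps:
G(K, k) = -9 + k**2 (G(K, k) = k**2 - 9 = -9 + k**2)
(G(-1, 5) - 9)*63 = ((-9 + 5**2) - 9)*63 = ((-9 + 25) - 9)*63 = (16 - 9)*63 = 7*63 = 441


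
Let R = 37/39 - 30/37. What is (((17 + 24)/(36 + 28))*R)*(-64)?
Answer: -8159/1443 ≈ -5.6542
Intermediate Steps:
R = 199/1443 (R = 37*(1/39) - 30*1/37 = 37/39 - 30/37 = 199/1443 ≈ 0.13791)
(((17 + 24)/(36 + 28))*R)*(-64) = (((17 + 24)/(36 + 28))*(199/1443))*(-64) = ((41/64)*(199/1443))*(-64) = (8159/92352)*(-64) = -8159/1443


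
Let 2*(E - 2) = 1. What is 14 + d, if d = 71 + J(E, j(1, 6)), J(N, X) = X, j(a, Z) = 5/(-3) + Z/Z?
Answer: 253/3 ≈ 84.333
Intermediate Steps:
j(a, Z) = -⅔ (j(a, Z) = 5*(-⅓) + 1 = -5/3 + 1 = -⅔)
E = 5/2 (E = 2 + (½)*1 = 2 + ½ = 5/2 ≈ 2.5000)
d = 211/3 (d = 71 - ⅔ = 211/3 ≈ 70.333)
14 + d = 14 + 211/3 = 253/3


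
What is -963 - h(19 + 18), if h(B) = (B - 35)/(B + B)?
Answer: -35632/37 ≈ -963.03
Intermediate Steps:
h(B) = (-35 + B)/(2*B) (h(B) = (-35 + B)/((2*B)) = (-35 + B)*(1/(2*B)) = (-35 + B)/(2*B))
-963 - h(19 + 18) = -963 - (-35 + (19 + 18))/(2*(19 + 18)) = -963 - (-35 + 37)/(2*37) = -963 - 2/(2*37) = -963 - 1*1/37 = -963 - 1/37 = -35632/37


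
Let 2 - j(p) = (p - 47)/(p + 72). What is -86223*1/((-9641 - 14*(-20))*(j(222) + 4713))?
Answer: 3621366/1853524805 ≈ 0.0019538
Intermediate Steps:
j(p) = 2 - (-47 + p)/(72 + p) (j(p) = 2 - (p - 47)/(p + 72) = 2 - (-47 + p)/(72 + p))
-86223*1/((-9641 - 14*(-20))*(j(222) + 4713)) = -86223*1/((-9641 - 14*(-20))*((191 + 222)/(72 + 222) + 4713)) = -86223*1/((-9641 + 280)*(413/294 + 4713)) = -86223*(-1/(9361*((1/294)*413 + 4713))) = -86223*(-1/(9361*(59/42 + 4713))) = -86223/((-9361*198005/42)) = -86223/(-1853524805/42) = -86223*(-42/1853524805) = 3621366/1853524805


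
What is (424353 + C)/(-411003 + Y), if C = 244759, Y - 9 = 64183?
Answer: -669112/346811 ≈ -1.9293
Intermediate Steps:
Y = 64192 (Y = 9 + 64183 = 64192)
(424353 + C)/(-411003 + Y) = (424353 + 244759)/(-411003 + 64192) = 669112/(-346811) = 669112*(-1/346811) = -669112/346811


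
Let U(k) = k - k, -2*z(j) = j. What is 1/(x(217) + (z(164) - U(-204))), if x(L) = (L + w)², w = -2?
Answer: 1/46143 ≈ 2.1672e-5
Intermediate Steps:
z(j) = -j/2
U(k) = 0
x(L) = (-2 + L)² (x(L) = (L - 2)² = (-2 + L)²)
1/(x(217) + (z(164) - U(-204))) = 1/((-2 + 217)² + (-½*164 - 1*0)) = 1/(215² + (-82 + 0)) = 1/(46225 - 82) = 1/46143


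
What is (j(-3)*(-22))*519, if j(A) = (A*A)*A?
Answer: 308286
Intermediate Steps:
j(A) = A³ (j(A) = A²*A = A³)
(j(-3)*(-22))*519 = ((-3)³*(-22))*519 = -27*(-22)*519 = 594*519 = 308286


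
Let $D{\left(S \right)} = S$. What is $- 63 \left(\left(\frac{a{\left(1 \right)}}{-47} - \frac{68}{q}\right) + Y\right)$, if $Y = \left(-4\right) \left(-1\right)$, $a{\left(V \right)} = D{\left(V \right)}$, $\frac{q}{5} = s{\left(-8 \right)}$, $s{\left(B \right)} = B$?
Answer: $- \frac{168147}{470} \approx -357.76$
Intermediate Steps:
$q = -40$ ($q = 5 \left(-8\right) = -40$)
$a{\left(V \right)} = V$
$Y = 4$
$- 63 \left(\left(\frac{a{\left(1 \right)}}{-47} - \frac{68}{q}\right) + Y\right) = - 63 \left(\left(1 \frac{1}{-47} - \frac{68}{-40}\right) + 4\right) = - 63 \left(\left(1 \left(- \frac{1}{47}\right) - - \frac{17}{10}\right) + 4\right) = - 63 \left(\left(- \frac{1}{47} + \frac{17}{10}\right) + 4\right) = - 63 \left(\frac{789}{470} + 4\right) = \left(-63\right) \frac{2669}{470} = - \frac{168147}{470}$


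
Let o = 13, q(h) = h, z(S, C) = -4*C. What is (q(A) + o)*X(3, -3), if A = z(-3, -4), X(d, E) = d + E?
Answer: 0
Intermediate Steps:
X(d, E) = E + d
A = 16 (A = -4*(-4) = 16)
(q(A) + o)*X(3, -3) = (16 + 13)*(-3 + 3) = 29*0 = 0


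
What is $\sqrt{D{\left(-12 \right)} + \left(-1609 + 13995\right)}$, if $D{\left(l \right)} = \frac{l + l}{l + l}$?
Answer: $\sqrt{12387} \approx 111.3$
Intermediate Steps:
$D{\left(l \right)} = 1$ ($D{\left(l \right)} = \frac{2 l}{2 l} = 2 l \frac{1}{2 l} = 1$)
$\sqrt{D{\left(-12 \right)} + \left(-1609 + 13995\right)} = \sqrt{1 + \left(-1609 + 13995\right)} = \sqrt{1 + 12386} = \sqrt{12387}$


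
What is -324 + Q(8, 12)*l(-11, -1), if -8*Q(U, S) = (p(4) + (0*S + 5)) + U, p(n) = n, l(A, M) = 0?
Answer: -324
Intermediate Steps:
Q(U, S) = -9/8 - U/8 (Q(U, S) = -((4 + (0*S + 5)) + U)/8 = -((4 + (0 + 5)) + U)/8 = -((4 + 5) + U)/8 = -(9 + U)/8 = -9/8 - U/8)
-324 + Q(8, 12)*l(-11, -1) = -324 + (-9/8 - ⅛*8)*0 = -324 + (-9/8 - 1)*0 = -324 - 17/8*0 = -324 + 0 = -324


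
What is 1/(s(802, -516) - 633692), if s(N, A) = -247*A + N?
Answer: -1/505438 ≈ -1.9785e-6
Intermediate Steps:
s(N, A) = N - 247*A
1/(s(802, -516) - 633692) = 1/((802 - 247*(-516)) - 633692) = 1/((802 + 127452) - 633692) = 1/(128254 - 633692) = 1/(-505438) = -1/505438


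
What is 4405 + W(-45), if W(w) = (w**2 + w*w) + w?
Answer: 8410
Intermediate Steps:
W(w) = w + 2*w**2 (W(w) = (w**2 + w**2) + w = 2*w**2 + w = w + 2*w**2)
4405 + W(-45) = 4405 - 45*(1 + 2*(-45)) = 4405 - 45*(1 - 90) = 4405 - 45*(-89) = 4405 + 4005 = 8410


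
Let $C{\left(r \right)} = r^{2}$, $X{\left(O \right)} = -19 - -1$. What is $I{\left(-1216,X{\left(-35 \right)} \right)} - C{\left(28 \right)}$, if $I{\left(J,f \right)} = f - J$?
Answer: $414$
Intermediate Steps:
$X{\left(O \right)} = -18$ ($X{\left(O \right)} = -19 + 1 = -18$)
$I{\left(-1216,X{\left(-35 \right)} \right)} - C{\left(28 \right)} = \left(-18 - -1216\right) - 28^{2} = \left(-18 + 1216\right) - 784 = 1198 - 784 = 414$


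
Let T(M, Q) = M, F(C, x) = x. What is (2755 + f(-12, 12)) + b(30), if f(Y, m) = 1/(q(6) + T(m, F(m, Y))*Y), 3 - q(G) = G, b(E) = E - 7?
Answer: 408365/147 ≈ 2778.0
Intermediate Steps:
b(E) = -7 + E
q(G) = 3 - G
f(Y, m) = 1/(-3 + Y*m) (f(Y, m) = 1/((3 - 1*6) + m*Y) = 1/((3 - 6) + Y*m) = 1/(-3 + Y*m))
(2755 + f(-12, 12)) + b(30) = (2755 + 1/(-3 - 12*12)) + (-7 + 30) = (2755 + 1/(-3 - 144)) + 23 = (2755 + 1/(-147)) + 23 = (2755 - 1/147) + 23 = 404984/147 + 23 = 408365/147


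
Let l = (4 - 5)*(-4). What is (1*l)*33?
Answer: 132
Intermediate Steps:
l = 4 (l = -1*(-4) = 4)
(1*l)*33 = (1*4)*33 = 4*33 = 132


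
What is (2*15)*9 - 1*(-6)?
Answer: 276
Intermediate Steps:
(2*15)*9 - 1*(-6) = 30*9 + 6 = 270 + 6 = 276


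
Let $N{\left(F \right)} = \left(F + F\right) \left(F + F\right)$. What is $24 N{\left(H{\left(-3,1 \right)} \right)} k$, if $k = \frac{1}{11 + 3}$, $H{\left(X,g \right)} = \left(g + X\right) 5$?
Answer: $\frac{4800}{7} \approx 685.71$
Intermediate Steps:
$H{\left(X,g \right)} = 5 X + 5 g$ ($H{\left(X,g \right)} = \left(X + g\right) 5 = 5 X + 5 g$)
$k = \frac{1}{14} \approx 0.071429$
$N{\left(F \right)} = 4 F^{2}$ ($N{\left(F \right)} = 2 F 2 F = 4 F^{2}$)
$24 N{\left(H{\left(-3,1 \right)} \right)} k = 24 \cdot 4 \left(5 \left(-3\right) + 5 \cdot 1\right)^{2} \cdot \frac{1}{14} = 24 \cdot 4 \left(-15 + 5\right)^{2} \cdot \frac{1}{14} = 24 \cdot 4 \left(-10\right)^{2} \cdot \frac{1}{14} = 24 \cdot 4 \cdot 100 \cdot \frac{1}{14} = 24 \cdot 400 \cdot \frac{1}{14} = 9600 \cdot \frac{1}{14} = \frac{4800}{7}$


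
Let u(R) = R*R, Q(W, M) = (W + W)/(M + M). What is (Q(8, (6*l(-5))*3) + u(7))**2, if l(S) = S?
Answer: 4844401/2025 ≈ 2392.3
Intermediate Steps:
Q(W, M) = W/M (Q(W, M) = (2*W)/((2*M)) = (2*W)*(1/(2*M)) = W/M)
u(R) = R**2
(Q(8, (6*l(-5))*3) + u(7))**2 = (8/(((6*(-5))*3)) + 7**2)**2 = (8/((-30*3)) + 49)**2 = (8/(-90) + 49)**2 = (8*(-1/90) + 49)**2 = (-4/45 + 49)**2 = (2201/45)**2 = 4844401/2025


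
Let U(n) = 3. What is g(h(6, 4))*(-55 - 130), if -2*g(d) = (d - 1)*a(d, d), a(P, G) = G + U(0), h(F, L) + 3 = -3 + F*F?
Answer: 177045/2 ≈ 88523.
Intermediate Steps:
h(F, L) = -6 + F² (h(F, L) = -3 + (-3 + F*F) = -3 + (-3 + F²) = -6 + F²)
a(P, G) = 3 + G (a(P, G) = G + 3 = 3 + G)
g(d) = -(-1 + d)*(3 + d)/2 (g(d) = -(d - 1)*(3 + d)/2 = -(-1 + d)*(3 + d)/2)
g(h(6, 4))*(-55 - 130) = (-(-1 + (-6 + 6²))*(3 + (-6 + 6²))/2)*(-55 - 130) = -(-1 + (-6 + 36))*(3 + (-6 + 36))/2*(-185) = -(-1 + 30)*(3 + 30)/2*(-185) = -½*29*33*(-185) = -957/2*(-185) = 177045/2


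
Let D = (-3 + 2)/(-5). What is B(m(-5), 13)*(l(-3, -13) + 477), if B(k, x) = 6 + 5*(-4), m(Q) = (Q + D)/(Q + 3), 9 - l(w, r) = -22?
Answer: -7112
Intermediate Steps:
D = 1/5 (D = -1/5*(-1) = 1/5 ≈ 0.20000)
l(w, r) = 31 (l(w, r) = 9 - 1*(-22) = 9 + 22 = 31)
m(Q) = (1/5 + Q)/(3 + Q) (m(Q) = (Q + 1/5)/(Q + 3) = (1/5 + Q)/(3 + Q))
B(k, x) = -14 (B(k, x) = 6 - 20 = -14)
B(m(-5), 13)*(l(-3, -13) + 477) = -14*(31 + 477) = -14*508 = -7112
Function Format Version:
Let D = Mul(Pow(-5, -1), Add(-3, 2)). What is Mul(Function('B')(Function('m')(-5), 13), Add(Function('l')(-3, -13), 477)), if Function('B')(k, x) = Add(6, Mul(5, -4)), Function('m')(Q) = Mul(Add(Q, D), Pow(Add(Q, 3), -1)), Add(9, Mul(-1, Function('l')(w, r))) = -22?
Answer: -7112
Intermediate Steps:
D = Rational(1, 5) (D = Mul(Rational(-1, 5), -1) = Rational(1, 5) ≈ 0.20000)
Function('l')(w, r) = 31 (Function('l')(w, r) = Add(9, Mul(-1, -22)) = Add(9, 22) = 31)
Function('m')(Q) = Mul(Pow(Add(3, Q), -1), Add(Rational(1, 5), Q)) (Function('m')(Q) = Mul(Add(Q, Rational(1, 5)), Pow(Add(Q, 3), -1)) = Mul(Add(Rational(1, 5), Q), Pow(Add(3, Q), -1)) = Mul(Pow(Add(3, Q), -1), Add(Rational(1, 5), Q)))
Function('B')(k, x) = -14 (Function('B')(k, x) = Add(6, -20) = -14)
Mul(Function('B')(Function('m')(-5), 13), Add(Function('l')(-3, -13), 477)) = Mul(-14, Add(31, 477)) = Mul(-14, 508) = -7112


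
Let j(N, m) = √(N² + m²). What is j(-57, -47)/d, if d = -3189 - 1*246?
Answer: -√5458/3435 ≈ -0.021508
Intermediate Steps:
d = -3435 (d = -3189 - 246 = -3435)
j(-57, -47)/d = √((-57)² + (-47)²)/(-3435) = √(3249 + 2209)*(-1/3435) = √5458*(-1/3435) = -√5458/3435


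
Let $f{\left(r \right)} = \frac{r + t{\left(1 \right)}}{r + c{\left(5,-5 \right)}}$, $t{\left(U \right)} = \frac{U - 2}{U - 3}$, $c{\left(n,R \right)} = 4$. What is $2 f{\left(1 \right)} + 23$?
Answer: $\frac{118}{5} \approx 23.6$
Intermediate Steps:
$t{\left(U \right)} = \frac{-2 + U}{-3 + U}$
$f{\left(r \right)} = \frac{\frac{1}{2} + r}{4 + r}$ ($f{\left(r \right)} = \frac{r + \frac{-2 + 1}{-3 + 1}}{r + 4} = \frac{r + \frac{1}{-2} \left(-1\right)}{4 + r} = \frac{r - - \frac{1}{2}}{4 + r} = \frac{r + \frac{1}{2}}{4 + r} = \frac{\frac{1}{2} + r}{4 + r}$)
$2 f{\left(1 \right)} + 23 = 2 \frac{\frac{1}{2} + 1}{4 + 1} + 23 = 2 \cdot \frac{1}{5} \cdot \frac{3}{2} + 23 = 2 \cdot \frac{3}{10} + 23 = \frac{3}{5} + 23 = \frac{118}{5}$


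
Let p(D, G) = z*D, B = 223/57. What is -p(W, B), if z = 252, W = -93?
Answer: 23436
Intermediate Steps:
B = 223/57 (B = 223*(1/57) = 223/57 ≈ 3.9123)
p(D, G) = 252*D
-p(W, B) = -252*(-93) = -1*(-23436) = 23436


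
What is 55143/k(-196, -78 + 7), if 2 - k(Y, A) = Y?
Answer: 557/2 ≈ 278.50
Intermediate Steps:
k(Y, A) = 2 - Y
55143/k(-196, -78 + 7) = 55143/(2 - 1*(-196)) = 55143/(2 + 196) = 55143/198 = 55143*(1/198) = 557/2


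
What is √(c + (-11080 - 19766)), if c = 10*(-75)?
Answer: 2*I*√7899 ≈ 177.75*I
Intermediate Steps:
c = -750
√(c + (-11080 - 19766)) = √(-750 + (-11080 - 19766)) = √(-750 - 30846) = √(-31596) = 2*I*√7899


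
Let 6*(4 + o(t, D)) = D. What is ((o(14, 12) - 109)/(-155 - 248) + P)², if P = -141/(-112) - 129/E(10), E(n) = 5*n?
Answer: 1392156930609/1273286560000 ≈ 1.0934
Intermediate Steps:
o(t, D) = -4 + D/6
P = -3699/2800 (P = -141/(-112) - 129/(5*10) = -141*(-1/112) - 129/50 = 141/112 - 129*1/50 = 141/112 - 129/50 = -3699/2800 ≈ -1.3211)
((o(14, 12) - 109)/(-155 - 248) + P)² = (((-4 + (⅙)*12) - 109)/(-155 - 248) - 3699/2800)² = (((-4 + 2) - 109)/(-403) - 3699/2800)² = ((-2 - 109)*(-1/403) - 3699/2800)² = (-111*(-1/403) - 3699/2800)² = (111/403 - 3699/2800)² = (-1179897/1128400)² = 1392156930609/1273286560000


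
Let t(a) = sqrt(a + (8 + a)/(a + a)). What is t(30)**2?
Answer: 919/30 ≈ 30.633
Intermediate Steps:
t(a) = sqrt(a + (8 + a)/(2*a)) (t(a) = sqrt(a + (8 + a)/((2*a))) = sqrt(a + (8 + a)*(1/(2*a))) = sqrt(a + (8 + a)/(2*a)))
t(30)**2 = (sqrt(2 + 4*30 + 16/30)/2)**2 = (sqrt(2 + 120 + 16*(1/30))/2)**2 = (sqrt(2 + 120 + 8/15)/2)**2 = (sqrt(1838/15)/2)**2 = ((sqrt(27570)/15)/2)**2 = (sqrt(27570)/30)**2 = 919/30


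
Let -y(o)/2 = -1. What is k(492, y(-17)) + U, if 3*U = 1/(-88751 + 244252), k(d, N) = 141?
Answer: 65776924/466503 ≈ 141.00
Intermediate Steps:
y(o) = 2 (y(o) = -2*(-1) = 2)
U = 1/466503 (U = 1/(3*(-88751 + 244252)) = (⅓)/155501 = (⅓)*(1/155501) = 1/466503 ≈ 2.1436e-6)
k(492, y(-17)) + U = 141 + 1/466503 = 65776924/466503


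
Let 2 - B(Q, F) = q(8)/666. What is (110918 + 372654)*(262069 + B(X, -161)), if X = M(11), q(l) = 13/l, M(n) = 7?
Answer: 168804621647575/1332 ≈ 1.2673e+11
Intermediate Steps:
X = 7
B(Q, F) = 10643/5328 (B(Q, F) = 2 - 13/8/666 = 2 - 13*(⅛)/666 = 2 - 13/(8*666) = 2 - 1*13/5328 = 2 - 13/5328 = 10643/5328)
(110918 + 372654)*(262069 + B(X, -161)) = (110918 + 372654)*(262069 + 10643/5328) = 483572*(1396314275/5328) = 168804621647575/1332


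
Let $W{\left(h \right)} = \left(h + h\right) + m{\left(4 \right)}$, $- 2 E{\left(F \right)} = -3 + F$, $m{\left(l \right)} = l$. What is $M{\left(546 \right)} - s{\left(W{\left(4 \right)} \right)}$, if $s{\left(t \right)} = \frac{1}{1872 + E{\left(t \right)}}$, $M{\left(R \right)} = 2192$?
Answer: $\frac{8187118}{3735} \approx 2192.0$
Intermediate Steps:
$E{\left(F \right)} = \frac{3}{2} - \frac{F}{2}$ ($E{\left(F \right)} = - \frac{-3 + F}{2} = \frac{3}{2} - \frac{F}{2}$)
$W{\left(h \right)} = 4 + 2 h$ ($W{\left(h \right)} = \left(h + h\right) + 4 = 2 h + 4 = 4 + 2 h$)
$s{\left(t \right)} = \frac{1}{\frac{3747}{2} - \frac{t}{2}}$ ($s{\left(t \right)} = \frac{1}{1872 - \left(- \frac{3}{2} + \frac{t}{2}\right)} = \frac{1}{\frac{3747}{2} - \frac{t}{2}}$)
$M{\left(546 \right)} - s{\left(W{\left(4 \right)} \right)} = 2192 - - \frac{2}{-3747 + \left(4 + 2 \cdot 4\right)} = 2192 - - \frac{2}{-3747 + \left(4 + 8\right)} = 2192 - - \frac{2}{-3747 + 12} = 2192 - - \frac{2}{-3735} = 2192 - \left(-2\right) \left(- \frac{1}{3735}\right) = 2192 - \frac{2}{3735} = \frac{8187118}{3735}$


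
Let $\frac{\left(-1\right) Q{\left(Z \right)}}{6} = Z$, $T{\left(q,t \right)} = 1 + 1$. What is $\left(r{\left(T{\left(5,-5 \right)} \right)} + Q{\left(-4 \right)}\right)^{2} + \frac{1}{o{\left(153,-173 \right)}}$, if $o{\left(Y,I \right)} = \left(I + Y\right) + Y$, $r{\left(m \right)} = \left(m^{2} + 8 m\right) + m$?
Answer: $\frac{281429}{133} \approx 2116.0$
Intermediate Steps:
$T{\left(q,t \right)} = 2$
$r{\left(m \right)} = m^{2} + 9 m$
$o{\left(Y,I \right)} = I + 2 Y$
$Q{\left(Z \right)} = - 6 Z$
$\left(r{\left(T{\left(5,-5 \right)} \right)} + Q{\left(-4 \right)}\right)^{2} + \frac{1}{o{\left(153,-173 \right)}} = \left(2 \left(9 + 2\right) - -24\right)^{2} + \frac{1}{-173 + 2 \cdot 153} = \left(2 \cdot 11 + 24\right)^{2} + \frac{1}{-173 + 306} = \left(22 + 24\right)^{2} + \frac{1}{133} = 46^{2} + \frac{1}{133} = 2116 + \frac{1}{133} = \frac{281429}{133}$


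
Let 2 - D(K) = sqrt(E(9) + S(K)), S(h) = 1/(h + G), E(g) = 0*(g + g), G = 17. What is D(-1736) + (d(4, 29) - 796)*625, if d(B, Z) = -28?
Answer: -514998 - I*sqrt(191)/573 ≈ -5.15e+5 - 0.024119*I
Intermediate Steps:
E(g) = 0 (E(g) = 0*(2*g) = 0)
S(h) = 1/(17 + h) (S(h) = 1/(h + 17) = 1/(17 + h))
D(K) = 2 - sqrt(1/(17 + K)) (D(K) = 2 - sqrt(0 + 1/(17 + K)) = 2 - sqrt(1/(17 + K)))
D(-1736) + (d(4, 29) - 796)*625 = (2 - sqrt(1/(17 - 1736))) + (-28 - 796)*625 = (2 - sqrt(1/(-1719))) - 824*625 = (2 - sqrt(-1/1719)) - 515000 = (2 - I*sqrt(191)/573) - 515000 = -514998 - I*sqrt(191)/573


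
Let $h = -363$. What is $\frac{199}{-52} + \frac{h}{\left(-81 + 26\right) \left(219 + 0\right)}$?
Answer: $- \frac{72063}{18980} \approx -3.7968$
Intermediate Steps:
$\frac{199}{-52} + \frac{h}{\left(-81 + 26\right) \left(219 + 0\right)} = \frac{199}{-52} - \frac{363}{\left(-81 + 26\right) \left(219 + 0\right)} = 199 \left(- \frac{1}{52}\right) - \frac{363}{\left(-55\right) 219} = - \frac{199}{52} - \frac{363}{-12045} = - \frac{199}{52} - - \frac{11}{365} = - \frac{199}{52} + \frac{11}{365} = - \frac{72063}{18980}$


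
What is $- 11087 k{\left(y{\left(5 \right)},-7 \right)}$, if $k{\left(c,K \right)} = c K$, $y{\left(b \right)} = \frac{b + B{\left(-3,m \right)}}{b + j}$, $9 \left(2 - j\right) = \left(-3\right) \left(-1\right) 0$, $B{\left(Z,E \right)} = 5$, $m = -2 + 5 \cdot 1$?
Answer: $110870$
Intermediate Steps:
$m = 3$ ($m = -2 + 5 = 3$)
$j = 2$ ($j = 2 - \frac{\left(-3\right) \left(-1\right) 0}{9} = 2 - \frac{3 \cdot 0}{9} = 2 - 0 = 2 + 0 = 2$)
$y{\left(b \right)} = \frac{5 + b}{2 + b}$ ($y{\left(b \right)} = \frac{b + 5}{b + 2} = \frac{5 + b}{2 + b}$)
$k{\left(c,K \right)} = K c$
$- 11087 k{\left(y{\left(5 \right)},-7 \right)} = - 11087 \left(- 7 \frac{5 + 5}{2 + 5}\right) = - 11087 \left(- 7 \cdot \frac{1}{7} \cdot 10\right) = - 11087 \left(\left(-7\right) \frac{10}{7}\right) = \left(-11087\right) \left(-10\right) = 110870$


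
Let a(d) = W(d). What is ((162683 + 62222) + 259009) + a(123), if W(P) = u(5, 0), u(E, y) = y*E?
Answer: 483914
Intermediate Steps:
u(E, y) = E*y
W(P) = 0 (W(P) = 5*0 = 0)
a(d) = 0
((162683 + 62222) + 259009) + a(123) = ((162683 + 62222) + 259009) + 0 = (224905 + 259009) + 0 = 483914 + 0 = 483914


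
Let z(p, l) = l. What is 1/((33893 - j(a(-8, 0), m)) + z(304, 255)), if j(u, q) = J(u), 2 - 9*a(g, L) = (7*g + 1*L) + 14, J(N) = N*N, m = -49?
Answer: 81/2764052 ≈ 2.9305e-5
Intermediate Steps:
J(N) = N²
a(g, L) = -4/3 - 7*g/9 - L/9 (a(g, L) = 2/9 - ((7*g + 1*L) + 14)/9 = 2/9 - ((7*g + L) + 14)/9 = 2/9 - ((L + 7*g) + 14)/9 = 2/9 - (14 + L + 7*g)/9 = 2/9 + (-14/9 - 7*g/9 - L/9) = -4/3 - 7*g/9 - L/9)
j(u, q) = u²
1/((33893 - j(a(-8, 0), m)) + z(304, 255)) = 1/((33893 - (-4/3 - 7/9*(-8) - ⅑*0)²) + 255) = 1/((33893 - (-4/3 + 56/9 + 0)²) + 255) = 1/((33893 - (44/9)²) + 255) = 1/((33893 - 1*1936/81) + 255) = 1/((33893 - 1936/81) + 255) = 1/(2743397/81 + 255) = 1/(2764052/81) = 81/2764052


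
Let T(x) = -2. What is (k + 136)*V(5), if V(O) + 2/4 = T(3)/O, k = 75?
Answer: -1899/10 ≈ -189.90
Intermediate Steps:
V(O) = -½ - 2/O
(k + 136)*V(5) = (75 + 136)*((½)*(-4 - 1*5)/5) = 211*((½)*(⅕)*(-4 - 5)) = 211*((½)*(⅕)*(-9)) = 211*(-9/10) = -1899/10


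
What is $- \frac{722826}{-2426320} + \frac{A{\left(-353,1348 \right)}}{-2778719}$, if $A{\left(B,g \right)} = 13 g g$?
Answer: $- \frac{2127186721721}{259310057080} \approx -8.2033$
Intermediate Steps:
$A{\left(B,g \right)} = 13 g^{2}$
$- \frac{722826}{-2426320} + \frac{A{\left(-353,1348 \right)}}{-2778719} = - \frac{722826}{-2426320} + \frac{13 \cdot 1348^{2}}{-2778719} = \left(-722826\right) \left(- \frac{1}{2426320}\right) + 13 \cdot 1817104 \left(- \frac{1}{2778719}\right) = \frac{27801}{93320} + 23622352 \left(- \frac{1}{2778719}\right) = \frac{27801}{93320} - \frac{23622352}{2778719} = - \frac{2127186721721}{259310057080}$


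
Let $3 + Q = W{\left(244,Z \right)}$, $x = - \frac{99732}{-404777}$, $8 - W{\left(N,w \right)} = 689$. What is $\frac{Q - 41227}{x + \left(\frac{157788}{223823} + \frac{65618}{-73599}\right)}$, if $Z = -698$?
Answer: $- \frac{279460528873163199519}{398705212592410} \approx -7.0092 \cdot 10^{5}$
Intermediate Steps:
$W{\left(N,w \right)} = -681$ ($W{\left(N,w \right)} = 8 - 689 = -681$)
$x = \frac{99732}{404777}$ ($x = \left(-99732\right) \left(- \frac{1}{404777}\right) = \frac{99732}{404777} \approx 0.24639$)
$Q = -684$ ($Q = -3 - 681 = -684$)
$\frac{Q - 41227}{x + \left(\frac{157788}{223823} + \frac{65618}{-73599}\right)} = \frac{-684 - 41227}{\frac{99732}{404777} + \left(\frac{157788}{223823} + \frac{65618}{-73599}\right)} = - \frac{41911}{\frac{99732}{404777} + \left(157788 \cdot \frac{1}{223823} + 65618 \left(- \frac{1}{73599}\right)\right)} = - \frac{41911}{\frac{99732}{404777} + \left(\frac{157788}{223823} - \frac{65618}{73599}\right)} = - \frac{41911}{\frac{99732}{404777} - \frac{3073778602}{16473148977}} = - \frac{41911}{\frac{398705212592410}{6667951823463129}} = \left(-41911\right) \frac{6667951823463129}{398705212592410} = - \frac{279460528873163199519}{398705212592410}$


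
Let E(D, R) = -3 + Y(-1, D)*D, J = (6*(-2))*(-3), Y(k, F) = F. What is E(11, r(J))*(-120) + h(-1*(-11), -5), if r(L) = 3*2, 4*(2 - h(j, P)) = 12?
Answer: -14161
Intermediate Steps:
h(j, P) = -1 (h(j, P) = 2 - 1/4*12 = 2 - 3 = -1)
J = 36 (J = -12*(-3) = 36)
r(L) = 6
E(D, R) = -3 + D**2 (E(D, R) = -3 + D*D = -3 + D**2)
E(11, r(J))*(-120) + h(-1*(-11), -5) = (-3 + 11**2)*(-120) - 1 = (-3 + 121)*(-120) - 1 = 118*(-120) - 1 = -14160 - 1 = -14161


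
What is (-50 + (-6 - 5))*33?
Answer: -2013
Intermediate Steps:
(-50 + (-6 - 5))*33 = (-50 - 11)*33 = -61*33 = -2013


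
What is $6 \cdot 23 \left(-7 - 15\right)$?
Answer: $-3036$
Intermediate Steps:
$6 \cdot 23 \left(-7 - 15\right) = 138 \left(-7 - 15\right) = 138 \left(-22\right) = -3036$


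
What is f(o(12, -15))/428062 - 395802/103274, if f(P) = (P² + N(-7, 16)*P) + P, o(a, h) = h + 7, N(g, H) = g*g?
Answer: -42365623947/11051918747 ≈ -3.8333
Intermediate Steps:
N(g, H) = g²
o(a, h) = 7 + h
f(P) = P² + 50*P (f(P) = (P² + (-7)²*P) + P = (P² + 49*P) + P = P² + 50*P)
f(o(12, -15))/428062 - 395802/103274 = ((7 - 15)*(50 + (7 - 15)))/428062 - 395802/103274 = -8*(50 - 8)*(1/428062) - 395802*1/103274 = -8*42*(1/428062) - 197901/51637 = -336*1/428062 - 197901/51637 = -168/214031 - 197901/51637 = -42365623947/11051918747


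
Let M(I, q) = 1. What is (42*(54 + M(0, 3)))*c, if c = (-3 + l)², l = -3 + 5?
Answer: 2310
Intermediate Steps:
l = 2
c = 1 (c = (-3 + 2)² = (-1)² = 1)
(42*(54 + M(0, 3)))*c = (42*(54 + 1))*1 = (42*55)*1 = 2310*1 = 2310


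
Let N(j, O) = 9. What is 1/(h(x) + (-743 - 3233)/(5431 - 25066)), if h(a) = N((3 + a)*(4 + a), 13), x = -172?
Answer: 2805/25813 ≈ 0.10867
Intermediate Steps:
h(a) = 9
1/(h(x) + (-743 - 3233)/(5431 - 25066)) = 1/(9 + (-743 - 3233)/(5431 - 25066)) = 1/(9 - 3976/(-19635)) = 1/(9 - 3976*(-1/19635)) = 1/(9 + 568/2805) = 1/(25813/2805) = 2805/25813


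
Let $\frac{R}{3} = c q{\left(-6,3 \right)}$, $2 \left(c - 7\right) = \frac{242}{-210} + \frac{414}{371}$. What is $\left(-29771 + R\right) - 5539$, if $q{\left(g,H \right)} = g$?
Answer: $- \frac{9390453}{265} \approx -35436.0$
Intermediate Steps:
$c = \frac{11101}{1590}$ ($c = 7 + \frac{\frac{242}{-210} + \frac{414}{371}}{2} = 7 + \frac{242 \left(- \frac{1}{210}\right) + 414 \cdot \frac{1}{371}}{2} = 7 + \frac{- \frac{121}{105} + \frac{414}{371}}{2} = 7 + \frac{1}{2} \left(- \frac{29}{795}\right) = 7 - \frac{29}{1590} = \frac{11101}{1590} \approx 6.9818$)
$R = - \frac{33303}{265}$ ($R = 3 \cdot \frac{11101}{1590} \left(-6\right) = 3 \left(- \frac{11101}{265}\right) = - \frac{33303}{265} \approx -125.67$)
$\left(-29771 + R\right) - 5539 = \left(-29771 - \frac{33303}{265}\right) - 5539 = - \frac{7922618}{265} - 5539 = - \frac{9390453}{265}$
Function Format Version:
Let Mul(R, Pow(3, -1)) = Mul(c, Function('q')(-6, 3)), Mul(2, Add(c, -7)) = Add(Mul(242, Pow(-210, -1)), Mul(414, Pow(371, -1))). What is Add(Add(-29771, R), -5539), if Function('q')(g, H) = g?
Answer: Rational(-9390453, 265) ≈ -35436.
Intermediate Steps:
c = Rational(11101, 1590) (c = Add(7, Mul(Rational(1, 2), Add(Mul(242, Pow(-210, -1)), Mul(414, Pow(371, -1))))) = Add(7, Mul(Rational(1, 2), Add(Mul(242, Rational(-1, 210)), Mul(414, Rational(1, 371))))) = Add(7, Mul(Rational(1, 2), Add(Rational(-121, 105), Rational(414, 371)))) = Add(7, Mul(Rational(1, 2), Rational(-29, 795))) = Add(7, Rational(-29, 1590)) = Rational(11101, 1590) ≈ 6.9818)
R = Rational(-33303, 265) (R = Mul(3, Mul(Rational(11101, 1590), -6)) = Mul(3, Rational(-11101, 265)) = Rational(-33303, 265) ≈ -125.67)
Add(Add(-29771, R), -5539) = Add(Add(-29771, Rational(-33303, 265)), -5539) = Add(Rational(-7922618, 265), -5539) = Rational(-9390453, 265)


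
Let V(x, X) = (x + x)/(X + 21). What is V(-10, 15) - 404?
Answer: -3641/9 ≈ -404.56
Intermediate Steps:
V(x, X) = 2*x/(21 + X) (V(x, X) = (2*x)/(21 + X) = 2*x/(21 + X))
V(-10, 15) - 404 = 2*(-10)/(21 + 15) - 404 = 2*(-10)/36 - 404 = 2*(-10)*(1/36) - 404 = -5/9 - 404 = -3641/9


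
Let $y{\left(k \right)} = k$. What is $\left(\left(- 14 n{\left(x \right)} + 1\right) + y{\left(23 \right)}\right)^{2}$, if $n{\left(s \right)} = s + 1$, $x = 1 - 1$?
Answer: $100$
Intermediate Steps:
$x = 0$
$n{\left(s \right)} = 1 + s$
$\left(\left(- 14 n{\left(x \right)} + 1\right) + y{\left(23 \right)}\right)^{2} = \left(\left(- 14 \left(1 + 0\right) + 1\right) + 23\right)^{2} = \left(\left(\left(-14\right) 1 + 1\right) + 23\right)^{2} = \left(\left(-14 + 1\right) + 23\right)^{2} = \left(-13 + 23\right)^{2} = 10^{2} = 100$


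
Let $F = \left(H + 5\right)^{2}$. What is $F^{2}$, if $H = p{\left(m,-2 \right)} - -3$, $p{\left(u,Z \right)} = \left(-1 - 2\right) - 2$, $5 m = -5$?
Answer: $81$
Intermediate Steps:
$m = -1$ ($m = \frac{1}{5} \left(-5\right) = -1$)
$p{\left(u,Z \right)} = -5$ ($p{\left(u,Z \right)} = -3 - 2 = -5$)
$H = -2$ ($H = -5 - -3 = -5 + 3 = -2$)
$F = 9$ ($F = \left(-2 + 5\right)^{2} = 3^{2} = 9$)
$F^{2} = 9^{2} = 81$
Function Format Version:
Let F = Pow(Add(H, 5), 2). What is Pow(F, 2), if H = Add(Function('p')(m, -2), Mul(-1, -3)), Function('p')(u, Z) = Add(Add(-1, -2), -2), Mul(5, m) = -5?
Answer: 81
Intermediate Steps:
m = -1 (m = Mul(Rational(1, 5), -5) = -1)
Function('p')(u, Z) = -5 (Function('p')(u, Z) = Add(-3, -2) = -5)
H = -2 (H = Add(-5, Mul(-1, -3)) = Add(-5, 3) = -2)
F = 9 (F = Pow(Add(-2, 5), 2) = Pow(3, 2) = 9)
Pow(F, 2) = Pow(9, 2) = 81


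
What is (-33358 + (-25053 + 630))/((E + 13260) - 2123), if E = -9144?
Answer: -57781/1993 ≈ -28.992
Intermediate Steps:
(-33358 + (-25053 + 630))/((E + 13260) - 2123) = (-33358 + (-25053 + 630))/((-9144 + 13260) - 2123) = (-33358 - 24423)/(4116 - 2123) = -57781/1993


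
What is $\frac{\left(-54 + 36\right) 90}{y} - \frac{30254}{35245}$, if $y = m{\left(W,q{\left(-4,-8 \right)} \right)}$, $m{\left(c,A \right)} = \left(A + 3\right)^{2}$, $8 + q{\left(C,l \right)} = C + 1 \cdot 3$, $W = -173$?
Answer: $- \frac{230897}{5035} \approx -45.858$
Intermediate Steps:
$q{\left(C,l \right)} = -5 + C$ ($q{\left(C,l \right)} = -8 + \left(C + 1 \cdot 3\right) = -8 + \left(C + 3\right) = -8 + \left(3 + C\right) = -5 + C$)
$m{\left(c,A \right)} = \left(3 + A\right)^{2}$
$y = 36$ ($y = \left(3 - 9\right)^{2} = \left(-6\right)^{2} = 36$)
$\frac{\left(-54 + 36\right) 90}{y} - \frac{30254}{35245} = \frac{\left(-54 + 36\right) 90}{36} - \frac{30254}{35245} = \left(-18\right) 90 \cdot \frac{1}{36} - \frac{4322}{5035} = \left(-1620\right) \frac{1}{36} - \frac{4322}{5035} = -45 - \frac{4322}{5035} = - \frac{230897}{5035}$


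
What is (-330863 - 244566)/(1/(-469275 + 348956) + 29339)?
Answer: -69235041851/3530039140 ≈ -19.613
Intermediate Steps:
(-330863 - 244566)/(1/(-469275 + 348956) + 29339) = -575429/(1/(-120319) + 29339) = -575429/(-1/120319 + 29339) = -575429/3530039140/120319 = -575429*120319/3530039140 = -69235041851/3530039140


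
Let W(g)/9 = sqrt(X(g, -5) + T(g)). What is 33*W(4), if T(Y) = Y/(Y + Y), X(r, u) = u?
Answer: 891*I*sqrt(2)/2 ≈ 630.03*I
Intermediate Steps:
T(Y) = 1/2 (T(Y) = Y/((2*Y)) = (1/(2*Y))*Y = 1/2)
W(g) = 27*I*sqrt(2)/2 (W(g) = 9*sqrt(-5 + 1/2) = 9*sqrt(-9/2) = 9*(3*I*sqrt(2)/2) = 27*I*sqrt(2)/2)
33*W(4) = 33*(27*I*sqrt(2)/2) = 891*I*sqrt(2)/2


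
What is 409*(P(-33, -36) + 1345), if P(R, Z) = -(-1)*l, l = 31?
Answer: 562784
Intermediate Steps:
P(R, Z) = 31 (P(R, Z) = -(-1)*31 = -1*(-31) = 31)
409*(P(-33, -36) + 1345) = 409*(31 + 1345) = 409*1376 = 562784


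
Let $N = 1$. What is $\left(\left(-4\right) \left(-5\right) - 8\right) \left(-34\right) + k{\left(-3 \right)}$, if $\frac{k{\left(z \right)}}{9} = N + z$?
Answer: $-426$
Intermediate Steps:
$k{\left(z \right)} = 9 + 9 z$ ($k{\left(z \right)} = 9 \left(1 + z\right) = 9 + 9 z$)
$\left(\left(-4\right) \left(-5\right) - 8\right) \left(-34\right) + k{\left(-3 \right)} = \left(\left(-4\right) \left(-5\right) - 8\right) \left(-34\right) + \left(9 + 9 \left(-3\right)\right) = \left(20 - 8\right) \left(-34\right) + \left(9 - 27\right) = 12 \left(-34\right) - 18 = -408 - 18 = -426$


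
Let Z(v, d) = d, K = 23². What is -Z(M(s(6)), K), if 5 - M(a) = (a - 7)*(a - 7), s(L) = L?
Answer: -529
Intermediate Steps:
M(a) = 5 - (-7 + a)² (M(a) = 5 - (a - 7)*(a - 7) = 5 - (-7 + a)*(-7 + a) = 5 - (-7 + a)²)
K = 529
-Z(M(s(6)), K) = -1*529 = -529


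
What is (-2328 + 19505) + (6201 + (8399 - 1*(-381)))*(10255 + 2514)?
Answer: 191309566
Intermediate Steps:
(-2328 + 19505) + (6201 + (8399 - 1*(-381)))*(10255 + 2514) = 17177 + (6201 + (8399 + 381))*12769 = 17177 + (6201 + 8780)*12769 = 17177 + 14981*12769 = 17177 + 191292389 = 191309566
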